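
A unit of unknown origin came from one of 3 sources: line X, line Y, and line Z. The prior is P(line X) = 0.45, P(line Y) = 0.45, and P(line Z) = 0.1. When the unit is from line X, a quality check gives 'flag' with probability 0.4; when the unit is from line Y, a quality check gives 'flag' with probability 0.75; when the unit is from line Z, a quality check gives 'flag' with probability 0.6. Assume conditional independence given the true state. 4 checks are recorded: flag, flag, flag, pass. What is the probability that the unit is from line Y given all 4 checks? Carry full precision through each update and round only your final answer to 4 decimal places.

After 'flag': normaliser = 0.4·0.4500 + 0.75·0.4500 + 0.6·0.1000; P(line X) ≈ 0.3117, P(line Y) ≈ 0.5844, P(line Z) ≈ 0.1039
After 'flag': normaliser = 0.4·0.3117 + 0.75·0.5844 + 0.6·0.1039; P(line X) ≈ 0.1994, P(line Y) ≈ 0.7009, P(line Z) ≈ 0.0997
After 'flag': normaliser = 0.4·0.1994 + 0.75·0.7009 + 0.6·0.0997; P(line X) ≈ 0.1199, P(line Y) ≈ 0.7902, P(line Z) ≈ 0.0899
After 'pass': normaliser = 0.6·0.1199 + 0.25·0.7902 + 0.4·0.0899; P(line X) ≈ 0.2355, P(line Y) ≈ 0.6468, P(line Z) ≈ 0.1177

0.6468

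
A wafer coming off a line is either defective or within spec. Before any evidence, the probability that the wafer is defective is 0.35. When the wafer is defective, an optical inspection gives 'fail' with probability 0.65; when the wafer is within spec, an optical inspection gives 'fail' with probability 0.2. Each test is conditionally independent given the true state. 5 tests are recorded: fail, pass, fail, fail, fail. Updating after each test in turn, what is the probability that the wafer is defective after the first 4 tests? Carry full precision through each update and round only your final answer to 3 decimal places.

0.890

After 'fail': P(defective) = 0.65·0.3500 / (0.65·0.3500 + 0.2·0.6500) ≈ 0.6364
After 'pass': P(defective) = 0.35·0.6364 / (0.35·0.6364 + 0.8·0.3636) ≈ 0.4336
After 'fail': P(defective) = 0.65·0.4336 / (0.65·0.4336 + 0.2·0.5664) ≈ 0.7133
After 'fail': P(defective) = 0.65·0.7133 / (0.65·0.7133 + 0.2·0.2867) ≈ 0.8900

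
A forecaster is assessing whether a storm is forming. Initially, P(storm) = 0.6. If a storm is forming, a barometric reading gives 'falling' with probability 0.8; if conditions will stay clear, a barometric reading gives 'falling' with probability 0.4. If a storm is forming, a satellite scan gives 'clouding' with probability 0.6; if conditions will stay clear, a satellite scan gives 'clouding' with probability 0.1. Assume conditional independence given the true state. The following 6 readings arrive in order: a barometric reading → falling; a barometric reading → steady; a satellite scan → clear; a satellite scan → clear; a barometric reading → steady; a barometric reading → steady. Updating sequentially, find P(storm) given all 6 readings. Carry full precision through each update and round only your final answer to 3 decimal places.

0.021

After a barometric reading='falling': P(storm) = 0.8·0.6000 / (0.8·0.6000 + 0.4·0.4000) ≈ 0.7500
After a barometric reading='steady': P(storm) = 0.2·0.7500 / (0.2·0.7500 + 0.6·0.2500) ≈ 0.5000
After a satellite scan='clear': P(storm) = 0.4·0.5000 / (0.4·0.5000 + 0.9·0.5000) ≈ 0.3077
After a satellite scan='clear': P(storm) = 0.4·0.3077 / (0.4·0.3077 + 0.9·0.6923) ≈ 0.1649
After a barometric reading='steady': P(storm) = 0.2·0.1649 / (0.2·0.1649 + 0.6·0.8351) ≈ 0.0618
After a barometric reading='steady': P(storm) = 0.2·0.0618 / (0.2·0.0618 + 0.6·0.9382) ≈ 0.0215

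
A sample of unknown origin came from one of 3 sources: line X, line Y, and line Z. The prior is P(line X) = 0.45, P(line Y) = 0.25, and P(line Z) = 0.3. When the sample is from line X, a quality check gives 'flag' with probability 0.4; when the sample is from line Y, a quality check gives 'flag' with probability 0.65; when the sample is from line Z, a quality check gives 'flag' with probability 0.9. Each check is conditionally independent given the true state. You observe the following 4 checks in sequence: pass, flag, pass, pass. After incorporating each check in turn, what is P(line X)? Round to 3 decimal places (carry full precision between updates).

After 'pass': normaliser = 0.6·0.4500 + 0.35·0.2500 + 0.1·0.3000; P(line X) ≈ 0.6968, P(line Y) ≈ 0.2258, P(line Z) ≈ 0.0774
After 'flag': normaliser = 0.4·0.6968 + 0.65·0.2258 + 0.9·0.0774; P(line X) ≈ 0.5629, P(line Y) ≈ 0.2964, P(line Z) ≈ 0.1407
After 'pass': normaliser = 0.6·0.5629 + 0.35·0.2964 + 0.1·0.1407; P(line X) ≈ 0.7414, P(line Y) ≈ 0.2277, P(line Z) ≈ 0.0309
After 'pass': normaliser = 0.6·0.7414 + 0.35·0.2277 + 0.1·0.0309; P(line X) ≈ 0.8431, P(line Y) ≈ 0.1511, P(line Z) ≈ 0.0059

0.843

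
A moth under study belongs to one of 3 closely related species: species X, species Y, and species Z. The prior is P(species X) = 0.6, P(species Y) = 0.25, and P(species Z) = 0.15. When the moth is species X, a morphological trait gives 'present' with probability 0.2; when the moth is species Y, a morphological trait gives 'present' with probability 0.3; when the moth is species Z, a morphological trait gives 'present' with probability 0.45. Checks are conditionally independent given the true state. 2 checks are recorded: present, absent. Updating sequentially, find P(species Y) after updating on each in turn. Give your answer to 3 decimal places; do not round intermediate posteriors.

Apply Bayes' rule sequentially, carrying P(species Y) forward.
After 'present': normaliser = 0.2·0.6000 + 0.3·0.2500 + 0.45·0.1500; P(species X) ≈ 0.4571, P(species Y) ≈ 0.2857, P(species Z) ≈ 0.2571
After 'absent': normaliser = 0.8·0.4571 + 0.7·0.2857 + 0.55·0.2571; P(species X) ≈ 0.5172, P(species Y) ≈ 0.2828, P(species Z) ≈ 0.2000

0.283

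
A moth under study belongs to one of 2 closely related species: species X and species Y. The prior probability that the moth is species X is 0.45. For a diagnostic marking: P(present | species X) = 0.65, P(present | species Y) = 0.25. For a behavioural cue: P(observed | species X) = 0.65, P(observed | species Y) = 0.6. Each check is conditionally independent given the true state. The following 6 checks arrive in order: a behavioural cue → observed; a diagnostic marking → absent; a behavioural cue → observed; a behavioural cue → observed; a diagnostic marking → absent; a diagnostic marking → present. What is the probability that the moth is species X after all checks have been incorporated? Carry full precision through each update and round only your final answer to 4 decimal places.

0.3707

After a behavioural cue='observed': P(species X) = 0.65·0.4500 / (0.65·0.4500 + 0.6·0.5500) ≈ 0.4699
After a diagnostic marking='absent': P(species X) = 0.35·0.4699 / (0.35·0.4699 + 0.75·0.5301) ≈ 0.2926
After a behavioural cue='observed': P(species X) = 0.65·0.2926 / (0.65·0.2926 + 0.6·0.7074) ≈ 0.3094
After a behavioural cue='observed': P(species X) = 0.65·0.3094 / (0.65·0.3094 + 0.6·0.6906) ≈ 0.3268
After a diagnostic marking='absent': P(species X) = 0.35·0.3268 / (0.35·0.3268 + 0.75·0.6732) ≈ 0.1847
After a diagnostic marking='present': P(species X) = 0.65·0.1847 / (0.65·0.1847 + 0.25·0.8153) ≈ 0.3707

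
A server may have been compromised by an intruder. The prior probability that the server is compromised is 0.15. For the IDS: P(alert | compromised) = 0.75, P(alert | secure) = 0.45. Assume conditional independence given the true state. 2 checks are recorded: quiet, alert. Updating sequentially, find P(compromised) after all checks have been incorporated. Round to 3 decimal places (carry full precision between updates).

After 'quiet': P(compromised) = 0.25·0.1500 / (0.25·0.1500 + 0.55·0.8500) ≈ 0.0743
After 'alert': P(compromised) = 0.75·0.0743 / (0.75·0.0743 + 0.45·0.9257) ≈ 0.1179

0.118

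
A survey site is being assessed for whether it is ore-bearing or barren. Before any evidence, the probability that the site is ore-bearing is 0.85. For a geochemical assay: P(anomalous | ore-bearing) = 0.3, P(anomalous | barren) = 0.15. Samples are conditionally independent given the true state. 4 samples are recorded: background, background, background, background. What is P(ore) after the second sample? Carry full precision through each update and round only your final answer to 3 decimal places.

0.794

After 'background': P(ore) = 0.7·0.8500 / (0.7·0.8500 + 0.85·0.1500) ≈ 0.8235
After 'background': P(ore) = 0.7·0.8235 / (0.7·0.8235 + 0.85·0.1765) ≈ 0.7935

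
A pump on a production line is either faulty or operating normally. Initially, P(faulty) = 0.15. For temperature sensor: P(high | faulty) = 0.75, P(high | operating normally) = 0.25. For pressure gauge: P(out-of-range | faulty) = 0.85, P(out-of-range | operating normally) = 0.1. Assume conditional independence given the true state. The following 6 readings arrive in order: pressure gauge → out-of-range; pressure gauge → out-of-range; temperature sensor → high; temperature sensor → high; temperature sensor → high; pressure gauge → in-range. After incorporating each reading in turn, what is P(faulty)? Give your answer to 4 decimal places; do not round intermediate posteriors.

After pressure gauge='out-of-range': P(faulty) = 0.85·0.1500 / (0.85·0.1500 + 0.1·0.8500) ≈ 0.6000
After pressure gauge='out-of-range': P(faulty) = 0.85·0.6000 / (0.85·0.6000 + 0.1·0.4000) ≈ 0.9273
After temperature sensor='high': P(faulty) = 0.75·0.9273 / (0.75·0.9273 + 0.25·0.0727) ≈ 0.9745
After temperature sensor='high': P(faulty) = 0.75·0.9745 / (0.75·0.9745 + 0.25·0.0255) ≈ 0.9914
After temperature sensor='high': P(faulty) = 0.75·0.9914 / (0.75·0.9914 + 0.25·0.0086) ≈ 0.9971
After pressure gauge='in-range': P(faulty) = 0.15·0.9971 / (0.15·0.9971 + 0.9·0.0029) ≈ 0.9829

0.9829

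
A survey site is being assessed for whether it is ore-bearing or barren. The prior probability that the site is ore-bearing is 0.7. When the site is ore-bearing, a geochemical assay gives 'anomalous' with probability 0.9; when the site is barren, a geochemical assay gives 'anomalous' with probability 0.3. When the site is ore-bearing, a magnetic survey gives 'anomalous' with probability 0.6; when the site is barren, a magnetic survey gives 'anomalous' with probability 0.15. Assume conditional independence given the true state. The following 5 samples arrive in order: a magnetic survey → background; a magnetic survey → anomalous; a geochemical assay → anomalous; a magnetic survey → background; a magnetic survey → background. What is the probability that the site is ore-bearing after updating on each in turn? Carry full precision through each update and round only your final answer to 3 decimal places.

Apply Bayes' rule sequentially, carrying P(ore) forward.
After a magnetic survey='background': P(ore) = 0.4·0.7000 / (0.4·0.7000 + 0.85·0.3000) ≈ 0.5234
After a magnetic survey='anomalous': P(ore) = 0.6·0.5234 / (0.6·0.5234 + 0.15·0.4766) ≈ 0.8145
After a geochemical assay='anomalous': P(ore) = 0.9·0.8145 / (0.9·0.8145 + 0.3·0.1855) ≈ 0.9295
After a magnetic survey='background': P(ore) = 0.4·0.9295 / (0.4·0.9295 + 0.85·0.0705) ≈ 0.8611
After a magnetic survey='background': P(ore) = 0.4·0.8611 / (0.4·0.8611 + 0.85·0.1389) ≈ 0.7448

0.745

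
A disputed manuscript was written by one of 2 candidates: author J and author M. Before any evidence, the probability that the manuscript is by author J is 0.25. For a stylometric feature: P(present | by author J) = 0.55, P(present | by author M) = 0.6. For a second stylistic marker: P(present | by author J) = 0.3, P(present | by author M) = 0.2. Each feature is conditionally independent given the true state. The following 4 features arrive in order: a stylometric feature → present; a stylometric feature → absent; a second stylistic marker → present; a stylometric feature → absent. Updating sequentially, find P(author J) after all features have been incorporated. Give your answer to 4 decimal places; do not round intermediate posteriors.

0.3671

After a stylometric feature='present': P(author J) = 0.55·0.2500 / (0.55·0.2500 + 0.6·0.7500) ≈ 0.2340
After a stylometric feature='absent': P(author J) = 0.45·0.2340 / (0.45·0.2340 + 0.4·0.7660) ≈ 0.2558
After a second stylistic marker='present': P(author J) = 0.3·0.2558 / (0.3·0.2558 + 0.2·0.7442) ≈ 0.3402
After a stylometric feature='absent': P(author J) = 0.45·0.3402 / (0.45·0.3402 + 0.4·0.6598) ≈ 0.3671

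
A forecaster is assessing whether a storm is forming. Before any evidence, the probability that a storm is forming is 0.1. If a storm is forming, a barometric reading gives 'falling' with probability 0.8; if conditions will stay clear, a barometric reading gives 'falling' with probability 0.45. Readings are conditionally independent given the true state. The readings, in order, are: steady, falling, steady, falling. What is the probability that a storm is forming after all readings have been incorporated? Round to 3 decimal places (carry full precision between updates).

Apply Bayes' rule sequentially, carrying P(storm) forward.
After 'steady': P(storm) = 0.2·0.1000 / (0.2·0.1000 + 0.55·0.9000) ≈ 0.0388
After 'falling': P(storm) = 0.8·0.0388 / (0.8·0.0388 + 0.45·0.9612) ≈ 0.0670
After 'steady': P(storm) = 0.2·0.0670 / (0.2·0.0670 + 0.55·0.9330) ≈ 0.0255
After 'falling': P(storm) = 0.8·0.0255 / (0.8·0.0255 + 0.45·0.9745) ≈ 0.0444

0.044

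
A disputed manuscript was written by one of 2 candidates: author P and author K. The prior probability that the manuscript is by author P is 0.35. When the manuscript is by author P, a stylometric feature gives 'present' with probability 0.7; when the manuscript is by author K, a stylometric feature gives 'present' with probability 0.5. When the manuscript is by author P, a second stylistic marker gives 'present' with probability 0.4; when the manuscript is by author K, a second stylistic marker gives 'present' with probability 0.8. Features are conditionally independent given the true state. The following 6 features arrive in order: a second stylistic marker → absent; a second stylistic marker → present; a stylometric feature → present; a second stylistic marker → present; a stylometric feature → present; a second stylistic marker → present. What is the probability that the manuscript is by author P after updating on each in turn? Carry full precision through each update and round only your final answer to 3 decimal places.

After a second stylistic marker='absent': P(author P) = 0.6·0.3500 / (0.6·0.3500 + 0.2·0.6500) ≈ 0.6176
After a second stylistic marker='present': P(author P) = 0.4·0.6176 / (0.4·0.6176 + 0.8·0.3824) ≈ 0.4468
After a stylometric feature='present': P(author P) = 0.7·0.4468 / (0.7·0.4468 + 0.5·0.5532) ≈ 0.5307
After a second stylistic marker='present': P(author P) = 0.4·0.5307 / (0.4·0.5307 + 0.8·0.4693) ≈ 0.3612
After a stylometric feature='present': P(author P) = 0.7·0.3612 / (0.7·0.3612 + 0.5·0.6388) ≈ 0.4418
After a second stylistic marker='present': P(author P) = 0.4·0.4418 / (0.4·0.4418 + 0.8·0.5582) ≈ 0.2835

0.284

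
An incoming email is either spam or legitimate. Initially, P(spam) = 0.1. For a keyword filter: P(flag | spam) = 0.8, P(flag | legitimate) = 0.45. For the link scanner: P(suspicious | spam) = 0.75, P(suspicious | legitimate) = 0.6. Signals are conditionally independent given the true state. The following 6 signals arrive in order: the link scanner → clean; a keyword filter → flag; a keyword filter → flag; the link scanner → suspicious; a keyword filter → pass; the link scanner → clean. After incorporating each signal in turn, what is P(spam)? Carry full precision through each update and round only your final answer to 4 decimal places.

0.0587

After the link scanner='clean': P(spam) = 0.25·0.1000 / (0.25·0.1000 + 0.4·0.9000) ≈ 0.0649
After a keyword filter='flag': P(spam) = 0.8·0.0649 / (0.8·0.0649 + 0.45·0.9351) ≈ 0.1099
After a keyword filter='flag': P(spam) = 0.8·0.1099 / (0.8·0.1099 + 0.45·0.8901) ≈ 0.1800
After the link scanner='suspicious': P(spam) = 0.75·0.1800 / (0.75·0.1800 + 0.6·0.8200) ≈ 0.2153
After a keyword filter='pass': P(spam) = 0.2·0.2153 / (0.2·0.2153 + 0.55·0.7847) ≈ 0.0907
After the link scanner='clean': P(spam) = 0.25·0.0907 / (0.25·0.0907 + 0.4·0.9093) ≈ 0.0587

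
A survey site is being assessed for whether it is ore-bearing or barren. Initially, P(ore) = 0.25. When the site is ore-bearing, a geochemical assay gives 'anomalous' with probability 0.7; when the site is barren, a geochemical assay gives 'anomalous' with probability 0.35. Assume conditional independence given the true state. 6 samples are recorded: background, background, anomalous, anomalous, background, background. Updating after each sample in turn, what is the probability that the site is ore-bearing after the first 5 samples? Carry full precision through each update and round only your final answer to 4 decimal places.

After 'background': P(ore) = 0.3·0.2500 / (0.3·0.2500 + 0.65·0.7500) ≈ 0.1333
After 'background': P(ore) = 0.3·0.1333 / (0.3·0.1333 + 0.65·0.8667) ≈ 0.0663
After 'anomalous': P(ore) = 0.7·0.0663 / (0.7·0.0663 + 0.35·0.9337) ≈ 0.1244
After 'anomalous': P(ore) = 0.7·0.1244 / (0.7·0.1244 + 0.35·0.8756) ≈ 0.2212
After 'background': P(ore) = 0.3·0.2212 / (0.3·0.2212 + 0.65·0.7788) ≈ 0.1159

0.1159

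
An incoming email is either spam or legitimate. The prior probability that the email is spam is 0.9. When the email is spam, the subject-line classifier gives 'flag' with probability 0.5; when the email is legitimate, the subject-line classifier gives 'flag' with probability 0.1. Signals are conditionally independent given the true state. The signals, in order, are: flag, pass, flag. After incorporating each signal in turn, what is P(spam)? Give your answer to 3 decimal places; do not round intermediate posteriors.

Apply Bayes' rule sequentially, carrying P(spam) forward.
After 'flag': P(spam) = 0.5·0.9000 / (0.5·0.9000 + 0.1·0.1000) ≈ 0.9783
After 'pass': P(spam) = 0.5·0.9783 / (0.5·0.9783 + 0.9·0.0217) ≈ 0.9615
After 'flag': P(spam) = 0.5·0.9615 / (0.5·0.9615 + 0.1·0.0385) ≈ 0.9921

0.992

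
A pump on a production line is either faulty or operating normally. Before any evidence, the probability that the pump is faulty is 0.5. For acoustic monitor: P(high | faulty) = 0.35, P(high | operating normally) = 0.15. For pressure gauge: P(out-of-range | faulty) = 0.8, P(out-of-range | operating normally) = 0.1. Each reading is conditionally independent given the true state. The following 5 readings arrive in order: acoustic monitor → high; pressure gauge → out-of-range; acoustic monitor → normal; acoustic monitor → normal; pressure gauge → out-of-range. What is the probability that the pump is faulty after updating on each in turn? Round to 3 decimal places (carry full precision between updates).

After acoustic monitor='high': P(faulty) = 0.35·0.5000 / (0.35·0.5000 + 0.15·0.5000) ≈ 0.7000
After pressure gauge='out-of-range': P(faulty) = 0.8·0.7000 / (0.8·0.7000 + 0.1·0.3000) ≈ 0.9492
After acoustic monitor='normal': P(faulty) = 0.65·0.9492 / (0.65·0.9492 + 0.85·0.0508) ≈ 0.9345
After acoustic monitor='normal': P(faulty) = 0.65·0.9345 / (0.65·0.9345 + 0.85·0.0655) ≈ 0.9161
After pressure gauge='out-of-range': P(faulty) = 0.8·0.9161 / (0.8·0.9161 + 0.1·0.0839) ≈ 0.9887

0.989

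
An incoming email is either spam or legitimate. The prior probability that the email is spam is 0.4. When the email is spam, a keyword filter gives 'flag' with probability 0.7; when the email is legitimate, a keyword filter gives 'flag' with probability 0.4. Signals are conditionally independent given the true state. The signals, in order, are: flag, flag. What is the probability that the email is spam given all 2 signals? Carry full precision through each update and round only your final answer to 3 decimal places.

0.671

After 'flag': P(spam) = 0.7·0.4000 / (0.7·0.4000 + 0.4·0.6000) ≈ 0.5385
After 'flag': P(spam) = 0.7·0.5385 / (0.7·0.5385 + 0.4·0.4615) ≈ 0.6712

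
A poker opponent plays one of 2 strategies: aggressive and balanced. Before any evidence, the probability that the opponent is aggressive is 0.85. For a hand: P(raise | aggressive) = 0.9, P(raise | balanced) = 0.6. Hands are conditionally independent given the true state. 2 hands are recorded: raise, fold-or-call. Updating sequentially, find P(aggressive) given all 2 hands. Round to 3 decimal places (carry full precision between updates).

0.680

After 'raise': P(aggressive) = 0.9·0.8500 / (0.9·0.8500 + 0.6·0.1500) ≈ 0.8947
After 'fold-or-call': P(aggressive) = 0.1·0.8947 / (0.1·0.8947 + 0.4·0.1053) ≈ 0.6800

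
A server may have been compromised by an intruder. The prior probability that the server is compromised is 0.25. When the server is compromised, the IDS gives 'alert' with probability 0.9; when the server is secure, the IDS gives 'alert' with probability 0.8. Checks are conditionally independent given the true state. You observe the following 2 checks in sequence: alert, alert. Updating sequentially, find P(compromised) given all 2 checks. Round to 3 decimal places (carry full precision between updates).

Each posterior becomes the prior for the next update.
After 'alert': P(compromised) = 0.9·0.2500 / (0.9·0.2500 + 0.8·0.7500) ≈ 0.2727
After 'alert': P(compromised) = 0.9·0.2727 / (0.9·0.2727 + 0.8·0.7273) ≈ 0.2967

0.297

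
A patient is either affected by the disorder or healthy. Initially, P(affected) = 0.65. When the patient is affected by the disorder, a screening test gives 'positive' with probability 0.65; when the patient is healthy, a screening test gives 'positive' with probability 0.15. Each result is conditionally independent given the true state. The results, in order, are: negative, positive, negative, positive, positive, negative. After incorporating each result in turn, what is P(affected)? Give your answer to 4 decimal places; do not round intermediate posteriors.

0.9134

After 'negative': P(affected) = 0.35·0.6500 / (0.35·0.6500 + 0.85·0.3500) ≈ 0.4333
After 'positive': P(affected) = 0.65·0.4333 / (0.65·0.4333 + 0.15·0.5667) ≈ 0.7682
After 'negative': P(affected) = 0.35·0.7682 / (0.35·0.7682 + 0.85·0.2318) ≈ 0.5771
After 'positive': P(affected) = 0.65·0.5771 / (0.65·0.5771 + 0.15·0.4229) ≈ 0.8553
After 'positive': P(affected) = 0.65·0.8553 / (0.65·0.8553 + 0.15·0.1447) ≈ 0.9624
After 'negative': P(affected) = 0.35·0.9624 / (0.35·0.9624 + 0.85·0.0376) ≈ 0.9134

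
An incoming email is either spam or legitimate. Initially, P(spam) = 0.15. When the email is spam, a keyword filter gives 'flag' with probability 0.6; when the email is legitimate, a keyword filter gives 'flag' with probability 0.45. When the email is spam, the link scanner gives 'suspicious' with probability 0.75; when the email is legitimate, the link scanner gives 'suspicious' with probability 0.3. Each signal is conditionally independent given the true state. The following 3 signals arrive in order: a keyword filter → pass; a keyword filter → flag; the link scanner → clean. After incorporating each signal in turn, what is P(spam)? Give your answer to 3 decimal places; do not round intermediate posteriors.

0.058

After a keyword filter='pass': P(spam) = 0.4·0.1500 / (0.4·0.1500 + 0.55·0.8500) ≈ 0.1137
After a keyword filter='flag': P(spam) = 0.6·0.1137 / (0.6·0.1137 + 0.45·0.8863) ≈ 0.1461
After the link scanner='clean': P(spam) = 0.25·0.1461 / (0.25·0.1461 + 0.7·0.8539) ≈ 0.0576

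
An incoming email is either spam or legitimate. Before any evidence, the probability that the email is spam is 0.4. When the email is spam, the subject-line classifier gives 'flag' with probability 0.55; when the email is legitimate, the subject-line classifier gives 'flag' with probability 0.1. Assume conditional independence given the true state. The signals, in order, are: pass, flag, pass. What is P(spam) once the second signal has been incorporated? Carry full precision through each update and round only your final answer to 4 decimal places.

Apply Bayes' rule sequentially, carrying P(spam) forward.
After 'pass': P(spam) = 0.45·0.4000 / (0.45·0.4000 + 0.9·0.6000) ≈ 0.2500
After 'flag': P(spam) = 0.55·0.2500 / (0.55·0.2500 + 0.1·0.7500) ≈ 0.6471

0.6471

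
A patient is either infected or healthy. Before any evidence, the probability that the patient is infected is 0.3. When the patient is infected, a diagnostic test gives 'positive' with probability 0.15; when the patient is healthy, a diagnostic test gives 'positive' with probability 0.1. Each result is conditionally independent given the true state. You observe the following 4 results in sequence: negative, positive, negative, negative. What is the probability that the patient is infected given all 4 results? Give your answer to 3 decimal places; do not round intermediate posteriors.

After 'negative': P(infected) = 0.85·0.3000 / (0.85·0.3000 + 0.9·0.7000) ≈ 0.2881
After 'positive': P(infected) = 0.15·0.2881 / (0.15·0.2881 + 0.1·0.7119) ≈ 0.3778
After 'negative': P(infected) = 0.85·0.3778 / (0.85·0.3778 + 0.9·0.6222) ≈ 0.3644
After 'negative': P(infected) = 0.85·0.3644 / (0.85·0.3644 + 0.9·0.6356) ≈ 0.3513

0.351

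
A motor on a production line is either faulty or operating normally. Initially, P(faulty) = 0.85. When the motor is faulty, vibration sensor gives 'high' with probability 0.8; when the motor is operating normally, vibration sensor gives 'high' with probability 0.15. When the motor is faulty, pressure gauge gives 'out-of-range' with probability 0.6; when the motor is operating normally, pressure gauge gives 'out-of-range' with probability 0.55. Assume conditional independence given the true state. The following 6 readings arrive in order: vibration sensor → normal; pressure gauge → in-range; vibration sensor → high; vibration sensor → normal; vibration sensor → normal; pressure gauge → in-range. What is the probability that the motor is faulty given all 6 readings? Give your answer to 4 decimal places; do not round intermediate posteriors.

Apply Bayes' rule sequentially, carrying P(faulty) forward.
After vibration sensor='normal': P(faulty) = 0.2·0.8500 / (0.2·0.8500 + 0.85·0.1500) ≈ 0.5714
After pressure gauge='in-range': P(faulty) = 0.4·0.5714 / (0.4·0.5714 + 0.45·0.4286) ≈ 0.5424
After vibration sensor='high': P(faulty) = 0.8·0.5424 / (0.8·0.5424 + 0.15·0.4576) ≈ 0.8634
After vibration sensor='normal': P(faulty) = 0.2·0.8634 / (0.2·0.8634 + 0.85·0.1366) ≈ 0.5980
After vibration sensor='normal': P(faulty) = 0.2·0.5980 / (0.2·0.5980 + 0.85·0.4020) ≈ 0.2592
After pressure gauge='in-range': P(faulty) = 0.4·0.2592 / (0.4·0.2592 + 0.45·0.7408) ≈ 0.2373

0.2373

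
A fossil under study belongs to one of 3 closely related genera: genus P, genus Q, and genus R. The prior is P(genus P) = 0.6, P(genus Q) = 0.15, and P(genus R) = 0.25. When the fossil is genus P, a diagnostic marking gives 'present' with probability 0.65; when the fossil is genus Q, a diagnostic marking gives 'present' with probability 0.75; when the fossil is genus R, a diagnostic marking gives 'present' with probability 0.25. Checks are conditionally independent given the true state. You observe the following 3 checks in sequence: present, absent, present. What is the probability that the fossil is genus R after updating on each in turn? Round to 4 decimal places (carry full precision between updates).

0.0964

Each posterior becomes the prior for the next update.
After 'present': normaliser = 0.65·0.6000 + 0.75·0.1500 + 0.25·0.2500; P(genus P) ≈ 0.6903, P(genus Q) ≈ 0.1991, P(genus R) ≈ 0.1106
After 'absent': normaliser = 0.35·0.6903 + 0.25·0.1991 + 0.75·0.1106; P(genus P) ≈ 0.6454, P(genus Q) ≈ 0.1330, P(genus R) ≈ 0.2216
After 'present': normaliser = 0.65·0.6454 + 0.75·0.1330 + 0.25·0.2216; P(genus P) ≈ 0.7300, P(genus Q) ≈ 0.1736, P(genus R) ≈ 0.0964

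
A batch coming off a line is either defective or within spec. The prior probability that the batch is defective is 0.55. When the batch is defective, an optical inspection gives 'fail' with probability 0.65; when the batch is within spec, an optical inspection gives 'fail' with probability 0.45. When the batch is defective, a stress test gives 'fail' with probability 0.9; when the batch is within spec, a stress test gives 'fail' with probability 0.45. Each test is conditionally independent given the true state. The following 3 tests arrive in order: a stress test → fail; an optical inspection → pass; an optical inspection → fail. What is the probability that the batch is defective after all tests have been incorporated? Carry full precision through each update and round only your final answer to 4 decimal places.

0.6920

After a stress test='fail': P(defective) = 0.9·0.5500 / (0.9·0.5500 + 0.45·0.4500) ≈ 0.7097
After an optical inspection='pass': P(defective) = 0.35·0.7097 / (0.35·0.7097 + 0.55·0.2903) ≈ 0.6087
After an optical inspection='fail': P(defective) = 0.65·0.6087 / (0.65·0.6087 + 0.45·0.3913) ≈ 0.6920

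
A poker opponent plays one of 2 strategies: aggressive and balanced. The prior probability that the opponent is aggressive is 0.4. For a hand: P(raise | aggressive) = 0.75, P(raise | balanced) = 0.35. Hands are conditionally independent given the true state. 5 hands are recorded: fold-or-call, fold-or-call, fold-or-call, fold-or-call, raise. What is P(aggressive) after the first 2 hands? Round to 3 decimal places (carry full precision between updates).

Apply Bayes' rule sequentially, carrying P(aggressive) forward.
After 'fold-or-call': P(aggressive) = 0.25·0.4000 / (0.25·0.4000 + 0.65·0.6000) ≈ 0.2041
After 'fold-or-call': P(aggressive) = 0.25·0.2041 / (0.25·0.2041 + 0.65·0.7959) ≈ 0.0898

0.090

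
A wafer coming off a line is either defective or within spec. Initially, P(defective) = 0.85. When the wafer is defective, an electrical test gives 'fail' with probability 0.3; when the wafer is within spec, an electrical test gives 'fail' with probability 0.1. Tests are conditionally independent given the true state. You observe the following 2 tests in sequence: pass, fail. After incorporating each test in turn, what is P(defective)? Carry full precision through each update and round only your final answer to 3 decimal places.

Each posterior becomes the prior for the next update.
After 'pass': P(defective) = 0.7·0.8500 / (0.7·0.8500 + 0.9·0.1500) ≈ 0.8151
After 'fail': P(defective) = 0.3·0.8151 / (0.3·0.8151 + 0.1·0.1849) ≈ 0.9297

0.930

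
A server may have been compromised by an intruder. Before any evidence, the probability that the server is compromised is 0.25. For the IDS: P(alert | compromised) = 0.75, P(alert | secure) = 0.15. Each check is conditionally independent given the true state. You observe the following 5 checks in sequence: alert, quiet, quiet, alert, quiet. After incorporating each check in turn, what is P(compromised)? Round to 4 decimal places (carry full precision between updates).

0.1749

After 'alert': P(compromised) = 0.75·0.2500 / (0.75·0.2500 + 0.15·0.7500) ≈ 0.6250
After 'quiet': P(compromised) = 0.25·0.6250 / (0.25·0.6250 + 0.85·0.3750) ≈ 0.3289
After 'quiet': P(compromised) = 0.25·0.3289 / (0.25·0.3289 + 0.85·0.6711) ≈ 0.1260
After 'alert': P(compromised) = 0.75·0.1260 / (0.75·0.1260 + 0.15·0.8740) ≈ 0.4189
After 'quiet': P(compromised) = 0.25·0.4189 / (0.25·0.4189 + 0.85·0.5811) ≈ 0.1749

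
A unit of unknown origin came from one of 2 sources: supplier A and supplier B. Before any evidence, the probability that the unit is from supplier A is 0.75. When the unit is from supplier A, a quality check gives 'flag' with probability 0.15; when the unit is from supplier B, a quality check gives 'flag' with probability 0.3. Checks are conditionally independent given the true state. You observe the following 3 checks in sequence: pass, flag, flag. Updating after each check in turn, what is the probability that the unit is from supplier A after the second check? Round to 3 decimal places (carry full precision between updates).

After 'pass': P(supplier A) = 0.85·0.7500 / (0.85·0.7500 + 0.7·0.2500) ≈ 0.7846
After 'flag': P(supplier A) = 0.15·0.7846 / (0.15·0.7846 + 0.3·0.2154) ≈ 0.6456

0.646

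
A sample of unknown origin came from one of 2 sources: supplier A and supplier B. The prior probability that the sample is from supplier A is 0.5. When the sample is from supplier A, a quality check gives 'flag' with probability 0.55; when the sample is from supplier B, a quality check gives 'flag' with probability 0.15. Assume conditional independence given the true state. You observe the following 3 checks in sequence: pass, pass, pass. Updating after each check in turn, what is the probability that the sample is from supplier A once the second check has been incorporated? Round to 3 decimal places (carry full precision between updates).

0.219

Apply Bayes' rule sequentially, carrying P(supplier A) forward.
After 'pass': P(supplier A) = 0.45·0.5000 / (0.45·0.5000 + 0.85·0.5000) ≈ 0.3462
After 'pass': P(supplier A) = 0.45·0.3462 / (0.45·0.3462 + 0.85·0.6538) ≈ 0.2189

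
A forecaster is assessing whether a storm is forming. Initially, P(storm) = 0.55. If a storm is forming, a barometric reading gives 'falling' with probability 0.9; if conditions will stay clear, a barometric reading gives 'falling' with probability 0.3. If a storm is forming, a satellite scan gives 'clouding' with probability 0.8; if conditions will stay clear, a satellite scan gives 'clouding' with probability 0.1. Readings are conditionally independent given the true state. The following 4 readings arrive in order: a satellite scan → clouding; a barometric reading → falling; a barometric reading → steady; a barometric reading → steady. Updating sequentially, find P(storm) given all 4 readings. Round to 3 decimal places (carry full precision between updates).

Each posterior becomes the prior for the next update.
After a satellite scan='clouding': P(storm) = 0.8·0.5500 / (0.8·0.5500 + 0.1·0.4500) ≈ 0.9072
After a barometric reading='falling': P(storm) = 0.9·0.9072 / (0.9·0.9072 + 0.3·0.0928) ≈ 0.9670
After a barometric reading='steady': P(storm) = 0.1·0.9670 / (0.1·0.9670 + 0.7·0.0330) ≈ 0.8073
After a barometric reading='steady': P(storm) = 0.1·0.8073 / (0.1·0.8073 + 0.7·0.1927) ≈ 0.3745

0.374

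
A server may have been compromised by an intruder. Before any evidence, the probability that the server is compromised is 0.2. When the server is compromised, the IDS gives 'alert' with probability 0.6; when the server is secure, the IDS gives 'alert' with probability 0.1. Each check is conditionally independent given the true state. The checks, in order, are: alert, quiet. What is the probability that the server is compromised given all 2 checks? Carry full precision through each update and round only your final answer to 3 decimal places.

0.400

After 'alert': P(compromised) = 0.6·0.2000 / (0.6·0.2000 + 0.1·0.8000) ≈ 0.6000
After 'quiet': P(compromised) = 0.4·0.6000 / (0.4·0.6000 + 0.9·0.4000) ≈ 0.4000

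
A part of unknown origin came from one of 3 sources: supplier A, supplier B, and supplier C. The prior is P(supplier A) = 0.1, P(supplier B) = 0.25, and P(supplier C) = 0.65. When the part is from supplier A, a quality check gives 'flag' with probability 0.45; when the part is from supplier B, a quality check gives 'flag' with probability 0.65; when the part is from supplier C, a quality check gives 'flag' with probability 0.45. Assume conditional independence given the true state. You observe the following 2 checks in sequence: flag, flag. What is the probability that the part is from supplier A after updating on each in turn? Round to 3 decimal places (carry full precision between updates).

Apply Bayes' rule sequentially, carrying P(supplier A) forward.
After 'flag': normaliser = 0.45·0.1000 + 0.65·0.2500 + 0.45·0.6500; P(supplier A) ≈ 0.0900, P(supplier B) ≈ 0.3250, P(supplier C) ≈ 0.5850
After 'flag': normaliser = 0.45·0.0900 + 0.65·0.3250 + 0.45·0.5850; P(supplier A) ≈ 0.0786, P(supplier B) ≈ 0.4102, P(supplier C) ≈ 0.5112

0.079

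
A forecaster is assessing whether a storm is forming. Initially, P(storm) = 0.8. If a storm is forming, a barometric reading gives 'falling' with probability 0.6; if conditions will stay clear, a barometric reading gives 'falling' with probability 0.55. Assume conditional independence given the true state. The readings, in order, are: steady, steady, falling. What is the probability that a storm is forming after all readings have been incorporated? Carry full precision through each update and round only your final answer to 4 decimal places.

0.7752

Apply Bayes' rule sequentially, carrying P(storm) forward.
After 'steady': P(storm) = 0.4·0.8000 / (0.4·0.8000 + 0.45·0.2000) ≈ 0.7805
After 'steady': P(storm) = 0.4·0.7805 / (0.4·0.7805 + 0.45·0.2195) ≈ 0.7596
After 'falling': P(storm) = 0.6·0.7596 / (0.6·0.7596 + 0.55·0.2404) ≈ 0.7752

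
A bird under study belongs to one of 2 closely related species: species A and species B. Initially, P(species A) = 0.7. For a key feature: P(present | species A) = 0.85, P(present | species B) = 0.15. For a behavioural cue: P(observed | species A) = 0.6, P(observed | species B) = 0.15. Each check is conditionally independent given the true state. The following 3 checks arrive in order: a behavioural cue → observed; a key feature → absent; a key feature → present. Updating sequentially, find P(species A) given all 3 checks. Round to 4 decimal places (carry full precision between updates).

0.9032

Each posterior becomes the prior for the next update.
After a behavioural cue='observed': P(species A) = 0.6·0.7000 / (0.6·0.7000 + 0.15·0.3000) ≈ 0.9032
After a key feature='absent': P(species A) = 0.15·0.9032 / (0.15·0.9032 + 0.85·0.0968) ≈ 0.6222
After a key feature='present': P(species A) = 0.85·0.6222 / (0.85·0.6222 + 0.15·0.3778) ≈ 0.9032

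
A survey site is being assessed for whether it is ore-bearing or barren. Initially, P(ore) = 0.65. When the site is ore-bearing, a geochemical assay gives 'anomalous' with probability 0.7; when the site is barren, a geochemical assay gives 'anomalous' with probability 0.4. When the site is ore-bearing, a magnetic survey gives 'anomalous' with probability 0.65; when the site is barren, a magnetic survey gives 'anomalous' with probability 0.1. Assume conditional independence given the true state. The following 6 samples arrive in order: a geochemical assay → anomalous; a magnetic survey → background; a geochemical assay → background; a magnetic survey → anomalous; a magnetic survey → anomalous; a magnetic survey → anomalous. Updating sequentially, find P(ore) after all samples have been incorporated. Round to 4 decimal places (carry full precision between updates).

Each posterior becomes the prior for the next update.
After a geochemical assay='anomalous': P(ore) = 0.7·0.6500 / (0.7·0.6500 + 0.4·0.3500) ≈ 0.7647
After a magnetic survey='background': P(ore) = 0.35·0.7647 / (0.35·0.7647 + 0.9·0.2353) ≈ 0.5583
After a geochemical assay='background': P(ore) = 0.3·0.5583 / (0.3·0.5583 + 0.6·0.4417) ≈ 0.3872
After a magnetic survey='anomalous': P(ore) = 0.65·0.3872 / (0.65·0.3872 + 0.1·0.6128) ≈ 0.8042
After a magnetic survey='anomalous': P(ore) = 0.65·0.8042 / (0.65·0.8042 + 0.1·0.1958) ≈ 0.9639
After a magnetic survey='anomalous': P(ore) = 0.65·0.9639 / (0.65·0.9639 + 0.1·0.0361) ≈ 0.9943

0.9943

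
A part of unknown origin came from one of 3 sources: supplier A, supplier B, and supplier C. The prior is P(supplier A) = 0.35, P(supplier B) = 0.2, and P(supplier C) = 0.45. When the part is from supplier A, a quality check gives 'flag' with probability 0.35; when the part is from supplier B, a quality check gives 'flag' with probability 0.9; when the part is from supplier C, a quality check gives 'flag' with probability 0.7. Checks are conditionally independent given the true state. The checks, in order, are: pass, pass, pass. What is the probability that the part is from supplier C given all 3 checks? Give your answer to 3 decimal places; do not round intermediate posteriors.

After 'pass': normaliser = 0.65·0.3500 + 0.1·0.2000 + 0.3·0.4500; P(supplier A) ≈ 0.5948, P(supplier B) ≈ 0.0523, P(supplier C) ≈ 0.3529
After 'pass': normaliser = 0.65·0.5948 + 0.1·0.0523 + 0.3·0.3529; P(supplier A) ≈ 0.7768, P(supplier B) ≈ 0.0105, P(supplier C) ≈ 0.2127
After 'pass': normaliser = 0.65·0.7768 + 0.1·0.0105 + 0.3·0.2127; P(supplier A) ≈ 0.8861, P(supplier B) ≈ 0.0018, P(supplier C) ≈ 0.1120

0.112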